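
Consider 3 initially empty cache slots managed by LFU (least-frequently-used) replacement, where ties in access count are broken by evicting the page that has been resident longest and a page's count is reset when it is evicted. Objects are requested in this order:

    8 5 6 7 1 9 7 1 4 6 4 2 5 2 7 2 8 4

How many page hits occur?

8: fault, frames [8]
5: fault, frames [8, 5]
6: fault, frames [8, 5, 6]
7: fault, evict 8, frames [5, 6, 7]
1: fault, evict 5, frames [6, 7, 1]
9: fault, evict 6, frames [7, 1, 9]
7: hit
1: hit
4: fault, evict 9, frames [7, 1, 4]
6: fault, evict 4, frames [7, 1, 6]
4: fault, evict 6, frames [7, 1, 4]
2: fault, evict 4, frames [7, 1, 2]
5: fault, evict 2, frames [7, 1, 5]
2: fault, evict 5, frames [7, 1, 2]
7: hit
2: hit
8: fault, evict 1, frames [7, 2, 8]
4: fault, evict 8, frames [7, 2, 4]
Hits: 4.

4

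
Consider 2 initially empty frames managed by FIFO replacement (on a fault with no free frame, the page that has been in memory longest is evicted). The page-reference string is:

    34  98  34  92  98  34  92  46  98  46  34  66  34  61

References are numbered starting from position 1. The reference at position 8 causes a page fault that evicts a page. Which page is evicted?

92

pos 1: 34: miss, frames [34]
pos 2: 98: miss, frames [34, 98]
pos 3: 34: hit
pos 4: 92: miss, evict 34, frames [98, 92]
pos 5: 98: hit
pos 6: 34: miss, evict 98, frames [92, 34]
pos 7: 92: hit
pos 8: 46: miss, evict 92, frames [34, 46]
At position 8, page 92 is evicted.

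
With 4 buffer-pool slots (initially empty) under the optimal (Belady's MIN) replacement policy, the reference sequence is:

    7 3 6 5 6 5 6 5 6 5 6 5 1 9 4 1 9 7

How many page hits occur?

11

7 → fault, frames [7]
3 → fault, frames [7, 3]
6 → fault, frames [7, 3, 6]
5 → fault, frames [7, 3, 6, 5]
6 → hit
5 → hit
6 → hit
5 → hit
6 → hit
5 → hit
6 → hit
5 → hit
1 → fault, evict 5, frames [7, 3, 6, 1]
9 → fault, evict 6, frames [7, 3, 1, 9]
4 → fault, evict 3, frames [7, 1, 9, 4]
1 → hit
9 → hit
7 → hit
Hits: 11.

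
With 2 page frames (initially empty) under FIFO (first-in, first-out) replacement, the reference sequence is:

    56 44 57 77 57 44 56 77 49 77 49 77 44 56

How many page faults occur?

56 -> miss, frames (56)
44 -> miss, frames (56 44)
57 -> miss, evict 56, frames (44 57)
77 -> miss, evict 44, frames (57 77)
57 -> hit
44 -> miss, evict 57, frames (77 44)
56 -> miss, evict 77, frames (44 56)
77 -> miss, evict 44, frames (56 77)
49 -> miss, evict 56, frames (77 49)
77 -> hit
49 -> hit
77 -> hit
44 -> miss, evict 77, frames (49 44)
56 -> miss, evict 49, frames (44 56)
Page faults: 10.

10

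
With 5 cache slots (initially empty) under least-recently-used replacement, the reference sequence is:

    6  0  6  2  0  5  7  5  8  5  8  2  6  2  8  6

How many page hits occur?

9

6: miss, frames {6}
0: miss, frames {6,0}
6: hit
2: miss, frames {0,6,2}
0: hit
5: miss, frames {6,2,0,5}
7: miss, frames {6,2,0,5,7}
5: hit
8: miss, evict 6, frames {2,0,7,5,8}
5: hit
8: hit
2: hit
6: miss, evict 0, frames {7,5,8,2,6}
2: hit
8: hit
6: hit
Hits: 9.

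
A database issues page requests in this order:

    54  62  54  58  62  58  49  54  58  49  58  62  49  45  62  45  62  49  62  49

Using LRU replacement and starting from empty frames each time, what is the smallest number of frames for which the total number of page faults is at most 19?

2

f=1: 20 faults
f=2: 13 faults
f=3: 7 faults
f=4: 5 faults
f=5: 5 faults
Smallest f with faults ≤ 19 is 2.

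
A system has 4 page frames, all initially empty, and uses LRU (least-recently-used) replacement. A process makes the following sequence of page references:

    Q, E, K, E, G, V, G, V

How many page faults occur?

Q -> fault, frames (Q)
E -> fault, frames (Q E)
K -> fault, frames (Q E K)
E -> hit
G -> fault, frames (Q K E G)
V -> fault, evict Q, frames (K E G V)
G -> hit
V -> hit
Page faults: 5.

5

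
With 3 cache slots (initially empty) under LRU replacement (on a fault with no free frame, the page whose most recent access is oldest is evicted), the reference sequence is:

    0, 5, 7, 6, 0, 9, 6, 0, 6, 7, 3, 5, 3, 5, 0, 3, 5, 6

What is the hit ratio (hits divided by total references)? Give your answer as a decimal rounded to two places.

0.39

0 → miss, frames {0}
5 → miss, frames {0,5}
7 → miss, frames {0,5,7}
6 → miss, evict 0, frames {5,7,6}
0 → miss, evict 5, frames {7,6,0}
9 → miss, evict 7, frames {6,0,9}
6 → hit
0 → hit
6 → hit
7 → miss, evict 9, frames {0,6,7}
3 → miss, evict 0, frames {6,7,3}
5 → miss, evict 6, frames {7,3,5}
3 → hit
5 → hit
0 → miss, evict 7, frames {3,5,0}
3 → hit
5 → hit
6 → miss, evict 0, frames {3,5,6}
Hits: 7 of 18 references → 7/18 = 0.3889.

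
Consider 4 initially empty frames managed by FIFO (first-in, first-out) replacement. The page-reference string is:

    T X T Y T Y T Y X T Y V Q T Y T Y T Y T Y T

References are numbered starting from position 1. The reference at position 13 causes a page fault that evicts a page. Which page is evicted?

T

pos 1: T: fault, frames {T}
pos 2: X: fault, frames {T,X}
pos 3: T: hit
pos 4: Y: fault, frames {T,X,Y}
pos 5: T: hit
pos 6: Y: hit
pos 7: T: hit
pos 8: Y: hit
pos 9: X: hit
pos 10: T: hit
pos 11: Y: hit
pos 12: V: fault, frames {T,X,Y,V}
pos 13: Q: fault, evict T, frames {X,Y,V,Q}
At position 13, page T is evicted.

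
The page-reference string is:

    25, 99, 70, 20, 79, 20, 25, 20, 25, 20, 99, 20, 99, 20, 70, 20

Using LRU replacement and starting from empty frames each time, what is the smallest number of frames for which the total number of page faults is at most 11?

2

f=1: 16 faults
f=2: 8 faults
f=3: 8 faults
f=4: 8 faults
f=5: 5 faults
Smallest f with faults ≤ 11 is 2.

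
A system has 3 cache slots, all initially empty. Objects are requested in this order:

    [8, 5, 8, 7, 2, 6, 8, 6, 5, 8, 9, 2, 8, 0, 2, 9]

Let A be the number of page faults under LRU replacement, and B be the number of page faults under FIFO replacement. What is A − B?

Under LRU: F F . F F F F . F . F F . F . F → 11 faults.
Under FIFO: F F . F F F F . F . F F F F . F → 12 faults.
A − B = 11 − 12 = -1.

-1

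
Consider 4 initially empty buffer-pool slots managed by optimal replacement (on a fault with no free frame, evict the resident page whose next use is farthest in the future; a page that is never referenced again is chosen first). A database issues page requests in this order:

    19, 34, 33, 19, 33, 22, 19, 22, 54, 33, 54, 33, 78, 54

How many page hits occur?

19 -> miss, frames (19)
34 -> miss, frames (19 34)
33 -> miss, frames (19 34 33)
19 -> hit
33 -> hit
22 -> miss, frames (19 34 33 22)
19 -> hit
22 -> hit
54 -> miss, evict 22, frames (19 34 33 54)
33 -> hit
54 -> hit
33 -> hit
78 -> miss, evict 33, frames (19 34 54 78)
54 -> hit
Hits: 8.

8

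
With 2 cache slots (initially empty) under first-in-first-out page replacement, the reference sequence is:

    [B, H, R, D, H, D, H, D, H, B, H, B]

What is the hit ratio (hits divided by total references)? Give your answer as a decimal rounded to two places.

0.50

B -> fault, frames {B}
H -> fault, frames {B,H}
R -> fault, evict B, frames {H,R}
D -> fault, evict H, frames {R,D}
H -> fault, evict R, frames {D,H}
D -> hit
H -> hit
D -> hit
H -> hit
B -> fault, evict D, frames {H,B}
H -> hit
B -> hit
Hits: 6 of 12 references → 6/12 = 0.5000.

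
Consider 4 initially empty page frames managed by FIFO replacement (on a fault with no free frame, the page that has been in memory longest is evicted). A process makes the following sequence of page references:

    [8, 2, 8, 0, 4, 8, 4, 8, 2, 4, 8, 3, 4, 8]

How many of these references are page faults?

8: miss, frames (8)
2: miss, frames (8 2)
8: hit
0: miss, frames (8 2 0)
4: miss, frames (8 2 0 4)
8: hit
4: hit
8: hit
2: hit
4: hit
8: hit
3: miss, evict 8, frames (2 0 4 3)
4: hit
8: miss, evict 2, frames (0 4 3 8)
Page faults: 6.

6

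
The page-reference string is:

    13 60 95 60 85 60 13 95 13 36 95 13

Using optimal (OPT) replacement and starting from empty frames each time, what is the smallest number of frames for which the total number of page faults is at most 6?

f=1: 12 faults
f=2: 8 faults
f=3: 6 faults
f=4: 5 faults
f=5: 5 faults
Smallest f with faults ≤ 6 is 3.

3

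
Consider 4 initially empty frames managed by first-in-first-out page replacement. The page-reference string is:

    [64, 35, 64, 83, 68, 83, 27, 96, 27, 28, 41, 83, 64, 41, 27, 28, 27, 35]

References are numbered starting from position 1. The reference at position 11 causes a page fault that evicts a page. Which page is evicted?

pos 1: 64 -> miss, frames [64]
pos 2: 35 -> miss, frames [64, 35]
pos 3: 64 -> hit
pos 4: 83 -> miss, frames [64, 35, 83]
pos 5: 68 -> miss, frames [64, 35, 83, 68]
pos 6: 83 -> hit
pos 7: 27 -> miss, evict 64, frames [35, 83, 68, 27]
pos 8: 96 -> miss, evict 35, frames [83, 68, 27, 96]
pos 9: 27 -> hit
pos 10: 28 -> miss, evict 83, frames [68, 27, 96, 28]
pos 11: 41 -> miss, evict 68, frames [27, 96, 28, 41]
At position 11, page 68 is evicted.

68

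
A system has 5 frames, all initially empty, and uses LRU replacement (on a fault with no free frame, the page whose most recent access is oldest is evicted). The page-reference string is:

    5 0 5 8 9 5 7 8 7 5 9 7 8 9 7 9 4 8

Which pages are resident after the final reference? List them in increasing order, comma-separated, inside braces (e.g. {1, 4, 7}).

5 -> fault, frames (5)
0 -> fault, frames (5 0)
5 -> hit
8 -> fault, frames (0 5 8)
9 -> fault, frames (0 5 8 9)
5 -> hit
7 -> fault, frames (0 8 9 5 7)
8 -> hit
7 -> hit
5 -> hit
9 -> hit
7 -> hit
8 -> hit
9 -> hit
7 -> hit
9 -> hit
4 -> fault, evict 0, frames (5 8 7 9 4)
8 -> hit

{4, 5, 7, 8, 9}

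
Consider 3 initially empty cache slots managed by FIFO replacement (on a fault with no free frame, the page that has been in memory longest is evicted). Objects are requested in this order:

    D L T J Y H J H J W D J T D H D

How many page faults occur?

D: fault, frames [D]
L: fault, frames [D, L]
T: fault, frames [D, L, T]
J: fault, evict D, frames [L, T, J]
Y: fault, evict L, frames [T, J, Y]
H: fault, evict T, frames [J, Y, H]
J: hit
H: hit
J: hit
W: fault, evict J, frames [Y, H, W]
D: fault, evict Y, frames [H, W, D]
J: fault, evict H, frames [W, D, J]
T: fault, evict W, frames [D, J, T]
D: hit
H: fault, evict D, frames [J, T, H]
D: fault, evict J, frames [T, H, D]
Page faults: 12.

12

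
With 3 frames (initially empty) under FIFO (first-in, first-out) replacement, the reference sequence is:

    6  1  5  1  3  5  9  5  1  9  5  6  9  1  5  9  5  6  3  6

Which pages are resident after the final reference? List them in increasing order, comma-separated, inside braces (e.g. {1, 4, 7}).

6 → fault, frames (6)
1 → fault, frames (6 1)
5 → fault, frames (6 1 5)
1 → hit
3 → fault, evict 6, frames (1 5 3)
5 → hit
9 → fault, evict 1, frames (5 3 9)
5 → hit
1 → fault, evict 5, frames (3 9 1)
9 → hit
5 → fault, evict 3, frames (9 1 5)
6 → fault, evict 9, frames (1 5 6)
9 → fault, evict 1, frames (5 6 9)
1 → fault, evict 5, frames (6 9 1)
5 → fault, evict 6, frames (9 1 5)
9 → hit
5 → hit
6 → fault, evict 9, frames (1 5 6)
3 → fault, evict 1, frames (5 6 3)
6 → hit

{3, 5, 6}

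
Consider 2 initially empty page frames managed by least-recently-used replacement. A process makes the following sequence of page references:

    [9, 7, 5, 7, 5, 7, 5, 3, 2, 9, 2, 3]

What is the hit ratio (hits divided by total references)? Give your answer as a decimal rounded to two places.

0.42

9 -> fault, frames [9]
7 -> fault, frames [9, 7]
5 -> fault, evict 9, frames [7, 5]
7 -> hit
5 -> hit
7 -> hit
5 -> hit
3 -> fault, evict 7, frames [5, 3]
2 -> fault, evict 5, frames [3, 2]
9 -> fault, evict 3, frames [2, 9]
2 -> hit
3 -> fault, evict 9, frames [2, 3]
Hits: 5 of 12 references → 5/12 = 0.4167.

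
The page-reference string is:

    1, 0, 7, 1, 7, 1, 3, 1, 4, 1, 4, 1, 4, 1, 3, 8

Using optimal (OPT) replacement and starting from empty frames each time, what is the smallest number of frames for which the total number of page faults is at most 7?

f=1: 16 faults
f=2: 7 faults
f=3: 6 faults
f=4: 6 faults
f=5: 6 faults
f=6: 6 faults
Smallest f with faults ≤ 7 is 2.

2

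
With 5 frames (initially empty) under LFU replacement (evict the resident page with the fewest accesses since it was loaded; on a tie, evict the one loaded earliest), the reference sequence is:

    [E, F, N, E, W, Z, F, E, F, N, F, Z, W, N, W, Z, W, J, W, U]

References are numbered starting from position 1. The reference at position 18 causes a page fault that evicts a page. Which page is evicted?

E

pos 1: E → miss, frames [E]
pos 2: F → miss, frames [E, F]
pos 3: N → miss, frames [E, F, N]
pos 4: E → hit
pos 5: W → miss, frames [E, F, N, W]
pos 6: Z → miss, frames [E, F, N, W, Z]
pos 7: F → hit
pos 8: E → hit
pos 9: F → hit
pos 10: N → hit
pos 11: F → hit
pos 12: Z → hit
pos 13: W → hit
pos 14: N → hit
pos 15: W → hit
pos 16: Z → hit
pos 17: W → hit
pos 18: J → miss, evict E, frames [F, N, W, Z, J]
At position 18, page E is evicted.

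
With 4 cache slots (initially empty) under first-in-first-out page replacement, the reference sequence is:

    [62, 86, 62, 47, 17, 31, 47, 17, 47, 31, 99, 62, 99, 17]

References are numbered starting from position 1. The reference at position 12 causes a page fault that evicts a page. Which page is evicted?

pos 1: 62 → fault, frames [62]
pos 2: 86 → fault, frames [62, 86]
pos 3: 62 → hit
pos 4: 47 → fault, frames [62, 86, 47]
pos 5: 17 → fault, frames [62, 86, 47, 17]
pos 6: 31 → fault, evict 62, frames [86, 47, 17, 31]
pos 7: 47 → hit
pos 8: 17 → hit
pos 9: 47 → hit
pos 10: 31 → hit
pos 11: 99 → fault, evict 86, frames [47, 17, 31, 99]
pos 12: 62 → fault, evict 47, frames [17, 31, 99, 62]
At position 12, page 47 is evicted.

47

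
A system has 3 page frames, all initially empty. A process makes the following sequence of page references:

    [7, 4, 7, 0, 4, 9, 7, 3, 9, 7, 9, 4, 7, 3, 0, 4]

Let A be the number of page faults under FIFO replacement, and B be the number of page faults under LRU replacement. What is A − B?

-2

Under FIFO: F F . F . F F F . . . F . . F . → 8 faults.
Under LRU: F F . F . F F F . . . F . F F F → 10 faults.
A − B = 8 − 10 = -2.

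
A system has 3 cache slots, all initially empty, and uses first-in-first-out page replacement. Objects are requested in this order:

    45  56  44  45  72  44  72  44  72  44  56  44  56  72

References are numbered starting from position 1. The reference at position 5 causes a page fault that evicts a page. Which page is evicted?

pos 1: 45 → miss, frames [45]
pos 2: 56 → miss, frames [45, 56]
pos 3: 44 → miss, frames [45, 56, 44]
pos 4: 45 → hit
pos 5: 72 → miss, evict 45, frames [56, 44, 72]
At position 5, page 45 is evicted.

45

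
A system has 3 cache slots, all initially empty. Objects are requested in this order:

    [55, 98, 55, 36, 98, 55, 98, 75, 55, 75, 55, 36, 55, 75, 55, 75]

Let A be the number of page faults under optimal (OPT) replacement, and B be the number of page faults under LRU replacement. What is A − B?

Under OPT: F F . F . . . F . . . . . . . . → 4 faults.
Under LRU: F F . F . . . F . . . F . . . . → 5 faults.
A − B = 4 − 5 = -1.

-1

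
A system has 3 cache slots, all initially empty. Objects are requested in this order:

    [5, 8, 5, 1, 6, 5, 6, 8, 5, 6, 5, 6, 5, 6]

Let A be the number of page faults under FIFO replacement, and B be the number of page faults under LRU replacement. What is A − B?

1

Under FIFO: F F . F F F . F . . . . . . → 6 faults.
Under LRU: F F . F F . . F . . . . . . → 5 faults.
A − B = 6 − 5 = 1.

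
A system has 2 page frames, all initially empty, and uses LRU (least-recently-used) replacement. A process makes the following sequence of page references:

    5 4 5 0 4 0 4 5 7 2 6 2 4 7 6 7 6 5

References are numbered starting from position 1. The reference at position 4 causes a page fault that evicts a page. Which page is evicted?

pos 1: 5 -> fault, frames {5}
pos 2: 4 -> fault, frames {5,4}
pos 3: 5 -> hit
pos 4: 0 -> fault, evict 4, frames {5,0}
At position 4, page 4 is evicted.

4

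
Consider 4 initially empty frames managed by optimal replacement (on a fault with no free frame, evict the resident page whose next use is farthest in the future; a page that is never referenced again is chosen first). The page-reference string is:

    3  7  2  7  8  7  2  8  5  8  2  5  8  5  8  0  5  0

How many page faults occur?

3 → miss, frames [3]
7 → miss, frames [3, 7]
2 → miss, frames [3, 7, 2]
7 → hit
8 → miss, frames [3, 7, 2, 8]
7 → hit
2 → hit
8 → hit
5 → miss, evict 7, frames [3, 2, 8, 5]
8 → hit
2 → hit
5 → hit
8 → hit
5 → hit
8 → hit
0 → miss, evict 8, frames [3, 2, 5, 0]
5 → hit
0 → hit
Page faults: 6.

6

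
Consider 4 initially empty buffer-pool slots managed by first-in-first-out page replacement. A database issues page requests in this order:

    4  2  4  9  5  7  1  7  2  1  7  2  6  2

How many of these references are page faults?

8

4 -> fault, frames (4)
2 -> fault, frames (4 2)
4 -> hit
9 -> fault, frames (4 2 9)
5 -> fault, frames (4 2 9 5)
7 -> fault, evict 4, frames (2 9 5 7)
1 -> fault, evict 2, frames (9 5 7 1)
7 -> hit
2 -> fault, evict 9, frames (5 7 1 2)
1 -> hit
7 -> hit
2 -> hit
6 -> fault, evict 5, frames (7 1 2 6)
2 -> hit
Page faults: 8.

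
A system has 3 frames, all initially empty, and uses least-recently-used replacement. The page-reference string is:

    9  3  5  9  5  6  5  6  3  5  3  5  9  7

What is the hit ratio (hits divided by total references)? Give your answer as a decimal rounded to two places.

9 → fault, frames (9)
3 → fault, frames (9 3)
5 → fault, frames (9 3 5)
9 → hit
5 → hit
6 → fault, evict 3, frames (9 5 6)
5 → hit
6 → hit
3 → fault, evict 9, frames (5 6 3)
5 → hit
3 → hit
5 → hit
9 → fault, evict 6, frames (3 5 9)
7 → fault, evict 3, frames (5 9 7)
Hits: 7 of 14 references → 7/14 = 0.5000.

0.50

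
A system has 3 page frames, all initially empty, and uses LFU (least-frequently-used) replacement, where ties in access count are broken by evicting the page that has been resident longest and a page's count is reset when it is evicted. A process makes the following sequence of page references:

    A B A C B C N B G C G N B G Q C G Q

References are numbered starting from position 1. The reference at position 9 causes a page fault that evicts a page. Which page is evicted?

N

pos 1: A → miss, frames {A}
pos 2: B → miss, frames {A,B}
pos 3: A → hit
pos 4: C → miss, frames {A,B,C}
pos 5: B → hit
pos 6: C → hit
pos 7: N → miss, evict A, frames {B,C,N}
pos 8: B → hit
pos 9: G → miss, evict N, frames {B,C,G}
At position 9, page N is evicted.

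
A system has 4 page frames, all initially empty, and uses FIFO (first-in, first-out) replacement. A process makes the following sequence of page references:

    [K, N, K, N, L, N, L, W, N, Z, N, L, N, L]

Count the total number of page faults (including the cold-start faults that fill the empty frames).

K → miss, frames {K}
N → miss, frames {K,N}
K → hit
N → hit
L → miss, frames {K,N,L}
N → hit
L → hit
W → miss, frames {K,N,L,W}
N → hit
Z → miss, evict K, frames {N,L,W,Z}
N → hit
L → hit
N → hit
L → hit
Page faults: 5.

5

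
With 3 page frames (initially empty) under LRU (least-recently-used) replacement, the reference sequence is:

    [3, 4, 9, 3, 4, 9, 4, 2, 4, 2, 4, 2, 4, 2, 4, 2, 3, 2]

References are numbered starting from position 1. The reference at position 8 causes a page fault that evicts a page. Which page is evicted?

pos 1: 3 → fault, frames [3]
pos 2: 4 → fault, frames [3, 4]
pos 3: 9 → fault, frames [3, 4, 9]
pos 4: 3 → hit
pos 5: 4 → hit
pos 6: 9 → hit
pos 7: 4 → hit
pos 8: 2 → fault, evict 3, frames [9, 4, 2]
At position 8, page 3 is evicted.

3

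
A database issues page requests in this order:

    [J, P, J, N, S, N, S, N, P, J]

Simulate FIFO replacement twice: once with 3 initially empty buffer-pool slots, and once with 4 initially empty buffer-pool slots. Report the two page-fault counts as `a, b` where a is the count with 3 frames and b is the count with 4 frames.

5, 4

3 frames: F F . F F . . . . F → 5 faults.
4 frames: F F . F F . . . . . → 4 faults.
4 < 5: adding a frame reduced faults, as is typical.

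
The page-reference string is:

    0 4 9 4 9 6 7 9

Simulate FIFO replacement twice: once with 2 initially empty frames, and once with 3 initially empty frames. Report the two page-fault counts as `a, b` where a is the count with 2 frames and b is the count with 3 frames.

6, 5

2 frames: F F F . . F F F → 6 faults.
3 frames: F F F . . F F . → 5 faults.
5 < 6: adding a frame reduced faults, as is typical.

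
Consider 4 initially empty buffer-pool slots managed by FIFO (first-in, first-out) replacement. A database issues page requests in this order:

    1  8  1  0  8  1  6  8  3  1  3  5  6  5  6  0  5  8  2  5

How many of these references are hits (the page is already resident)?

1 → fault, frames [1]
8 → fault, frames [1, 8]
1 → hit
0 → fault, frames [1, 8, 0]
8 → hit
1 → hit
6 → fault, frames [1, 8, 0, 6]
8 → hit
3 → fault, evict 1, frames [8, 0, 6, 3]
1 → fault, evict 8, frames [0, 6, 3, 1]
3 → hit
5 → fault, evict 0, frames [6, 3, 1, 5]
6 → hit
5 → hit
6 → hit
0 → fault, evict 6, frames [3, 1, 5, 0]
5 → hit
8 → fault, evict 3, frames [1, 5, 0, 8]
2 → fault, evict 1, frames [5, 0, 8, 2]
5 → hit
Hits: 10.

10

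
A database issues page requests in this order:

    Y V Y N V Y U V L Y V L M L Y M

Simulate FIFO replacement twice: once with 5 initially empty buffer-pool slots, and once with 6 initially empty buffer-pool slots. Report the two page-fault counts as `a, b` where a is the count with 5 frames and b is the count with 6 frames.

5 frames: F F . F . . F . F . . . F . F . → 7 faults.
6 frames: F F . F . . F . F . . . F . . . → 6 faults.
6 < 7: adding a frame reduced faults, as is typical.

7, 6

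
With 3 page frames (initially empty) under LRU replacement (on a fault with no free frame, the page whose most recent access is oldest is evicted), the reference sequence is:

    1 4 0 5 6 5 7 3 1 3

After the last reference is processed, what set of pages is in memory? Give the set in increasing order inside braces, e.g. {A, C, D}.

1 -> miss, frames [1]
4 -> miss, frames [1, 4]
0 -> miss, frames [1, 4, 0]
5 -> miss, evict 1, frames [4, 0, 5]
6 -> miss, evict 4, frames [0, 5, 6]
5 -> hit
7 -> miss, evict 0, frames [6, 5, 7]
3 -> miss, evict 6, frames [5, 7, 3]
1 -> miss, evict 5, frames [7, 3, 1]
3 -> hit

{1, 3, 7}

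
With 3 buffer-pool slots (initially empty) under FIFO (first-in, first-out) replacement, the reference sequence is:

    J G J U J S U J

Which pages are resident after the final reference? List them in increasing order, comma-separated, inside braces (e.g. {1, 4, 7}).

{J, S, U}

J → miss, frames {J}
G → miss, frames {J,G}
J → hit
U → miss, frames {J,G,U}
J → hit
S → miss, evict J, frames {G,U,S}
U → hit
J → miss, evict G, frames {U,S,J}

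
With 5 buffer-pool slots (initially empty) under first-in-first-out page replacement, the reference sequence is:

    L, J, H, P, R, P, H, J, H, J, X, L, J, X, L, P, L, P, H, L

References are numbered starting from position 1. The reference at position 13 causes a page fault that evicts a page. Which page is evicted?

pos 1: L -> fault, frames {L}
pos 2: J -> fault, frames {L,J}
pos 3: H -> fault, frames {L,J,H}
pos 4: P -> fault, frames {L,J,H,P}
pos 5: R -> fault, frames {L,J,H,P,R}
pos 6: P -> hit
pos 7: H -> hit
pos 8: J -> hit
pos 9: H -> hit
pos 10: J -> hit
pos 11: X -> fault, evict L, frames {J,H,P,R,X}
pos 12: L -> fault, evict J, frames {H,P,R,X,L}
pos 13: J -> fault, evict H, frames {P,R,X,L,J}
At position 13, page H is evicted.

H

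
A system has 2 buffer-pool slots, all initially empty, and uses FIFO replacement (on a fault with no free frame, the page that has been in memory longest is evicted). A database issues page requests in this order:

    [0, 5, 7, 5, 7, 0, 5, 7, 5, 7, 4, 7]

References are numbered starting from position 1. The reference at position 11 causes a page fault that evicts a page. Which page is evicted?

pos 1: 0: miss, frames (0)
pos 2: 5: miss, frames (0 5)
pos 3: 7: miss, evict 0, frames (5 7)
pos 4: 5: hit
pos 5: 7: hit
pos 6: 0: miss, evict 5, frames (7 0)
pos 7: 5: miss, evict 7, frames (0 5)
pos 8: 7: miss, evict 0, frames (5 7)
pos 9: 5: hit
pos 10: 7: hit
pos 11: 4: miss, evict 5, frames (7 4)
At position 11, page 5 is evicted.

5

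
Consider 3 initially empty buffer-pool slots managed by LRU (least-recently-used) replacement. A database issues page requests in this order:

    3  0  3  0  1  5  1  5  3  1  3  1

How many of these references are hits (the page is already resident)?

3 -> miss, frames (3)
0 -> miss, frames (3 0)
3 -> hit
0 -> hit
1 -> miss, frames (3 0 1)
5 -> miss, evict 3, frames (0 1 5)
1 -> hit
5 -> hit
3 -> miss, evict 0, frames (1 5 3)
1 -> hit
3 -> hit
1 -> hit
Hits: 7.

7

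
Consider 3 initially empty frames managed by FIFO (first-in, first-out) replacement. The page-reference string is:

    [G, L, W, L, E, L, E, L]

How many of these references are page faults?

G → fault, frames {G}
L → fault, frames {G,L}
W → fault, frames {G,L,W}
L → hit
E → fault, evict G, frames {L,W,E}
L → hit
E → hit
L → hit
Page faults: 4.

4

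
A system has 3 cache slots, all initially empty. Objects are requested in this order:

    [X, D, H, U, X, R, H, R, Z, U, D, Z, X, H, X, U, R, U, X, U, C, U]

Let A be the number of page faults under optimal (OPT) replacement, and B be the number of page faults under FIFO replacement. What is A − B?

-6

Under OPT: F F F F . F . . F . F . F . . F F . . . F . → 11 faults.
Under FIFO: F F F F F F F . F F F . F F . F F . F . F F → 17 faults.
A − B = 11 − 17 = -6.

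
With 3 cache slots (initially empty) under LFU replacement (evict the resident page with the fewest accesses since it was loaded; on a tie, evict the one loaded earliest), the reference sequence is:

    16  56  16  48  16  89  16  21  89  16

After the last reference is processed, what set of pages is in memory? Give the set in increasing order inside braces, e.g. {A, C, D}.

{16, 21, 89}

16 -> fault, frames (16)
56 -> fault, frames (16 56)
16 -> hit
48 -> fault, frames (16 56 48)
16 -> hit
89 -> fault, evict 56, frames (16 48 89)
16 -> hit
21 -> fault, evict 48, frames (16 89 21)
89 -> hit
16 -> hit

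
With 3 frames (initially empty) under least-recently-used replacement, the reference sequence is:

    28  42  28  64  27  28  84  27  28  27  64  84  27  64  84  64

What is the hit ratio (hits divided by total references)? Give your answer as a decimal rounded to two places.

28: fault, frames (28)
42: fault, frames (28 42)
28: hit
64: fault, frames (42 28 64)
27: fault, evict 42, frames (28 64 27)
28: hit
84: fault, evict 64, frames (27 28 84)
27: hit
28: hit
27: hit
64: fault, evict 84, frames (28 27 64)
84: fault, evict 28, frames (27 64 84)
27: hit
64: hit
84: hit
64: hit
Hits: 9 of 16 references → 9/16 = 0.5625.

0.56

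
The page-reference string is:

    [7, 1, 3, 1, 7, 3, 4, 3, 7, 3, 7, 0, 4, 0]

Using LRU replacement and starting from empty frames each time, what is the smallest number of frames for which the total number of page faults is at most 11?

f=1: 14 faults
f=2: 9 faults
f=3: 6 faults
f=4: 5 faults
f=5: 5 faults
Smallest f with faults ≤ 11 is 2.

2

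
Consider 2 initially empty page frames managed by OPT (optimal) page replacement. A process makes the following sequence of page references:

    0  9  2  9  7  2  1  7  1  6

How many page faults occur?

6

0: miss, frames (0)
9: miss, frames (0 9)
2: miss, evict 0, frames (9 2)
9: hit
7: miss, evict 9, frames (2 7)
2: hit
1: miss, evict 2, frames (7 1)
7: hit
1: hit
6: miss, evict 1, frames (7 6)
Page faults: 6.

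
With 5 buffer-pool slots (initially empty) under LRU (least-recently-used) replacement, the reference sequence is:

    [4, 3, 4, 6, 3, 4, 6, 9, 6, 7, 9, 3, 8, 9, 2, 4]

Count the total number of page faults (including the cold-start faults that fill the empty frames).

4 -> miss, frames [4]
3 -> miss, frames [4, 3]
4 -> hit
6 -> miss, frames [3, 4, 6]
3 -> hit
4 -> hit
6 -> hit
9 -> miss, frames [3, 4, 6, 9]
6 -> hit
7 -> miss, frames [3, 4, 9, 6, 7]
9 -> hit
3 -> hit
8 -> miss, evict 4, frames [6, 7, 9, 3, 8]
9 -> hit
2 -> miss, evict 6, frames [7, 3, 8, 9, 2]
4 -> miss, evict 7, frames [3, 8, 9, 2, 4]
Page faults: 8.

8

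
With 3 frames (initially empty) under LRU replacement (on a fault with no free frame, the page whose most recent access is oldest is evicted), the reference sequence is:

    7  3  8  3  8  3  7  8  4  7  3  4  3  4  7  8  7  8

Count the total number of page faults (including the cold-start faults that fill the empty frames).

7 -> miss, frames (7)
3 -> miss, frames (7 3)
8 -> miss, frames (7 3 8)
3 -> hit
8 -> hit
3 -> hit
7 -> hit
8 -> hit
4 -> miss, evict 3, frames (7 8 4)
7 -> hit
3 -> miss, evict 8, frames (4 7 3)
4 -> hit
3 -> hit
4 -> hit
7 -> hit
8 -> miss, evict 3, frames (4 7 8)
7 -> hit
8 -> hit
Page faults: 6.

6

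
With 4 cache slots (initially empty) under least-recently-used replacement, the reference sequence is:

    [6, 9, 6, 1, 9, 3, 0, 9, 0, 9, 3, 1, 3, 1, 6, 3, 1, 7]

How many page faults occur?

7

6 -> fault, frames [6]
9 -> fault, frames [6, 9]
6 -> hit
1 -> fault, frames [9, 6, 1]
9 -> hit
3 -> fault, frames [6, 1, 9, 3]
0 -> fault, evict 6, frames [1, 9, 3, 0]
9 -> hit
0 -> hit
9 -> hit
3 -> hit
1 -> hit
3 -> hit
1 -> hit
6 -> fault, evict 0, frames [9, 3, 1, 6]
3 -> hit
1 -> hit
7 -> fault, evict 9, frames [6, 3, 1, 7]
Page faults: 7.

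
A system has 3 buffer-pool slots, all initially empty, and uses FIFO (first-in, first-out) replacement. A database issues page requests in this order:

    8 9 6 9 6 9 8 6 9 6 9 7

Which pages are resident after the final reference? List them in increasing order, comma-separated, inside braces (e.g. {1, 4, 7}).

{6, 7, 9}

8 -> fault, frames [8]
9 -> fault, frames [8, 9]
6 -> fault, frames [8, 9, 6]
9 -> hit
6 -> hit
9 -> hit
8 -> hit
6 -> hit
9 -> hit
6 -> hit
9 -> hit
7 -> fault, evict 8, frames [9, 6, 7]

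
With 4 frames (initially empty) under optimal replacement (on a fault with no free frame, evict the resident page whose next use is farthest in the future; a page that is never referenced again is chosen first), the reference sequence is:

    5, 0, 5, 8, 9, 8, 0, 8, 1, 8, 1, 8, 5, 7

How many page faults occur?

5 -> fault, frames (5)
0 -> fault, frames (5 0)
5 -> hit
8 -> fault, frames (5 0 8)
9 -> fault, frames (5 0 8 9)
8 -> hit
0 -> hit
8 -> hit
1 -> fault, evict 9, frames (5 0 8 1)
8 -> hit
1 -> hit
8 -> hit
5 -> hit
7 -> fault, evict 1, frames (5 0 8 7)
Page faults: 6.

6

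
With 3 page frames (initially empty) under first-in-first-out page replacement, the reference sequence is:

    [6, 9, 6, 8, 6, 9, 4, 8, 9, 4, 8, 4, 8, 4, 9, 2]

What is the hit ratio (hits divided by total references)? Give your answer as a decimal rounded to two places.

0.69

6 → miss, frames (6)
9 → miss, frames (6 9)
6 → hit
8 → miss, frames (6 9 8)
6 → hit
9 → hit
4 → miss, evict 6, frames (9 8 4)
8 → hit
9 → hit
4 → hit
8 → hit
4 → hit
8 → hit
4 → hit
9 → hit
2 → miss, evict 9, frames (8 4 2)
Hits: 11 of 16 references → 11/16 = 0.6875.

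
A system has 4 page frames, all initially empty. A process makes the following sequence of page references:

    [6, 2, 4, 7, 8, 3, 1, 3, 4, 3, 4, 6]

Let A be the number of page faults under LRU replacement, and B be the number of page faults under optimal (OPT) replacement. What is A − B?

2

Under LRU: F F F F F F F . F . . F → 9 faults.
Under OPT: F F F F F F F . . . . . → 7 faults.
A − B = 9 − 7 = 2.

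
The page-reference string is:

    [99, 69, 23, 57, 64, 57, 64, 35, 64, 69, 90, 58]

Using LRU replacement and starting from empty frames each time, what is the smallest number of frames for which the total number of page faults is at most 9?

2

f=1: 12 faults
f=2: 9 faults
f=3: 9 faults
f=4: 9 faults
f=5: 8 faults
f=6: 8 faults
f=7: 8 faults
f=8: 8 faults
Smallest f with faults ≤ 9 is 2.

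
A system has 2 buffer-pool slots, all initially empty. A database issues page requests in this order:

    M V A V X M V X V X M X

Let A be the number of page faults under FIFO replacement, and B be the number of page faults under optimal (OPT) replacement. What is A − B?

1

Under FIFO: F F F . F F F F . . F . → 8 faults.
Under OPT: F F F . F F . F . . F . → 7 faults.
A − B = 8 − 7 = 1.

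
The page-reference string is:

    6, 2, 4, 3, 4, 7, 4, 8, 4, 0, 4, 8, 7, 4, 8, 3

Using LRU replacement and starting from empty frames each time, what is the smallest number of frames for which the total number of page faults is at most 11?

f=1: 16 faults
f=2: 12 faults
f=3: 9 faults
f=4: 8 faults
f=5: 7 faults
f=6: 7 faults
f=7: 7 faults
Smallest f with faults ≤ 11 is 3.

3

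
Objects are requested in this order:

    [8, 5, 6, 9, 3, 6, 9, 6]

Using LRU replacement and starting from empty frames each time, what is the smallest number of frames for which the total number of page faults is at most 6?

f=1: 8 faults
f=2: 7 faults
f=3: 5 faults
f=4: 5 faults
f=5: 5 faults
Smallest f with faults ≤ 6 is 3.

3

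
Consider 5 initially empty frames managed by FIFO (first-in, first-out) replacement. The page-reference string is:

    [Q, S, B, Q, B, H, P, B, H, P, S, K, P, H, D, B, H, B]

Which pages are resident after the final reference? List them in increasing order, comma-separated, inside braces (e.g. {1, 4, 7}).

{B, D, H, K, P}

Q: fault, frames [Q]
S: fault, frames [Q, S]
B: fault, frames [Q, S, B]
Q: hit
B: hit
H: fault, frames [Q, S, B, H]
P: fault, frames [Q, S, B, H, P]
B: hit
H: hit
P: hit
S: hit
K: fault, evict Q, frames [S, B, H, P, K]
P: hit
H: hit
D: fault, evict S, frames [B, H, P, K, D]
B: hit
H: hit
B: hit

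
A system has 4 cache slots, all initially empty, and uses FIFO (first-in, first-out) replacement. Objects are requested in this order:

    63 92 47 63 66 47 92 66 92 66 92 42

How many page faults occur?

5

63: miss, frames {63}
92: miss, frames {63,92}
47: miss, frames {63,92,47}
63: hit
66: miss, frames {63,92,47,66}
47: hit
92: hit
66: hit
92: hit
66: hit
92: hit
42: miss, evict 63, frames {92,47,66,42}
Page faults: 5.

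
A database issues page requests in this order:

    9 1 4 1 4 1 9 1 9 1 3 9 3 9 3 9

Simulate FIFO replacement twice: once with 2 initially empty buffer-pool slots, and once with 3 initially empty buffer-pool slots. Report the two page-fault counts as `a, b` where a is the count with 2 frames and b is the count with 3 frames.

2 frames: F F F . . . F F . . F F . . . . → 7 faults.
3 frames: F F F . . . . . . . F F . . . . → 5 faults.
5 < 7: adding a frame reduced faults, as is typical.

7, 5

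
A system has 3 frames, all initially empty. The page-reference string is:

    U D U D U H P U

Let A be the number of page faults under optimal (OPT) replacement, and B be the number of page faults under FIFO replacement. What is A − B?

-1

Under OPT: F F . . . F F . → 4 faults.
Under FIFO: F F . . . F F F → 5 faults.
A − B = 4 − 5 = -1.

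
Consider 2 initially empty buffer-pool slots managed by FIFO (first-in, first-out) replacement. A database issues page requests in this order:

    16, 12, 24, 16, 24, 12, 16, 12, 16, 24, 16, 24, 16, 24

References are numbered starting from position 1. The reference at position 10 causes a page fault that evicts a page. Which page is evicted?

16

pos 1: 16 → fault, frames [16]
pos 2: 12 → fault, frames [16, 12]
pos 3: 24 → fault, evict 16, frames [12, 24]
pos 4: 16 → fault, evict 12, frames [24, 16]
pos 5: 24 → hit
pos 6: 12 → fault, evict 24, frames [16, 12]
pos 7: 16 → hit
pos 8: 12 → hit
pos 9: 16 → hit
pos 10: 24 → fault, evict 16, frames [12, 24]
At position 10, page 16 is evicted.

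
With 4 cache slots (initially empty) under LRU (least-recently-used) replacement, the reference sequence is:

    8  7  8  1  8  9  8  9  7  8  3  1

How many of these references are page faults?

6

8 -> miss, frames {8}
7 -> miss, frames {8,7}
8 -> hit
1 -> miss, frames {7,8,1}
8 -> hit
9 -> miss, frames {7,1,8,9}
8 -> hit
9 -> hit
7 -> hit
8 -> hit
3 -> miss, evict 1, frames {9,7,8,3}
1 -> miss, evict 9, frames {7,8,3,1}
Page faults: 6.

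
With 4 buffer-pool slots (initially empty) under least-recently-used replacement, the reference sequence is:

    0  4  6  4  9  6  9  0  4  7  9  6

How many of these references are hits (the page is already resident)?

0 → miss, frames [0]
4 → miss, frames [0, 4]
6 → miss, frames [0, 4, 6]
4 → hit
9 → miss, frames [0, 6, 4, 9]
6 → hit
9 → hit
0 → hit
4 → hit
7 → miss, evict 6, frames [9, 0, 4, 7]
9 → hit
6 → miss, evict 0, frames [4, 7, 9, 6]
Hits: 6.

6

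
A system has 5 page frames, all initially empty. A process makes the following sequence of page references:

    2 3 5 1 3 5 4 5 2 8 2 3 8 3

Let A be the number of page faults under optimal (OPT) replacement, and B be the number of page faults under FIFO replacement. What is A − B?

Under OPT: F F F F . . F . . F . . . . → 6 faults.
Under FIFO: F F F F . . F . . F F F . . → 8 faults.
A − B = 6 − 8 = -2.

-2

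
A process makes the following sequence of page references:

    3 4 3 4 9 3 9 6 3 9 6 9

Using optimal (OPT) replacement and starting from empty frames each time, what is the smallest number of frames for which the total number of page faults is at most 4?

f=1: 12 faults
f=2: 5 faults
f=3: 4 faults
f=4: 4 faults
Smallest f with faults ≤ 4 is 3.

3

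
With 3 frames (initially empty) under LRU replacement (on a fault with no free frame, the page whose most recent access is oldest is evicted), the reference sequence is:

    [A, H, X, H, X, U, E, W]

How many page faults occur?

A -> fault, frames [A]
H -> fault, frames [A, H]
X -> fault, frames [A, H, X]
H -> hit
X -> hit
U -> fault, evict A, frames [H, X, U]
E -> fault, evict H, frames [X, U, E]
W -> fault, evict X, frames [U, E, W]
Page faults: 6.

6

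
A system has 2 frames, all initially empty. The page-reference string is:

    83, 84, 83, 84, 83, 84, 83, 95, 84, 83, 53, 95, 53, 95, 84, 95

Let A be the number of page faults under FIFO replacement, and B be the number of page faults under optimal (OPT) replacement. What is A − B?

Under FIFO: F F . . . . . F . F F F . . F . → 7 faults.
Under OPT: F F . . . . . F . F F . . . F . → 6 faults.
A − B = 7 − 6 = 1.

1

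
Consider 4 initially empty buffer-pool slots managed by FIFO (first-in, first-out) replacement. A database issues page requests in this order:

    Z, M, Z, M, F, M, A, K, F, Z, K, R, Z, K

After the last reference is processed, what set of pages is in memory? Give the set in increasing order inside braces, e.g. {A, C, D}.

{A, K, R, Z}

Z: miss, frames {Z}
M: miss, frames {Z,M}
Z: hit
M: hit
F: miss, frames {Z,M,F}
M: hit
A: miss, frames {Z,M,F,A}
K: miss, evict Z, frames {M,F,A,K}
F: hit
Z: miss, evict M, frames {F,A,K,Z}
K: hit
R: miss, evict F, frames {A,K,Z,R}
Z: hit
K: hit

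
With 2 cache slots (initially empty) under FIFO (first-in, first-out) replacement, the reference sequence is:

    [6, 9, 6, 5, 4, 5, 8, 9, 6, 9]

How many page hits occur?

3

6: miss, frames (6)
9: miss, frames (6 9)
6: hit
5: miss, evict 6, frames (9 5)
4: miss, evict 9, frames (5 4)
5: hit
8: miss, evict 5, frames (4 8)
9: miss, evict 4, frames (8 9)
6: miss, evict 8, frames (9 6)
9: hit
Hits: 3.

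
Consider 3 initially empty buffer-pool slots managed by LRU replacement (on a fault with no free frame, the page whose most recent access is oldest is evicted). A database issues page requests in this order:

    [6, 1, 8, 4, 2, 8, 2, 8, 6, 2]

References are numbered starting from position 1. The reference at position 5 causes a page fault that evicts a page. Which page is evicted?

pos 1: 6 → miss, frames {6}
pos 2: 1 → miss, frames {6,1}
pos 3: 8 → miss, frames {6,1,8}
pos 4: 4 → miss, evict 6, frames {1,8,4}
pos 5: 2 → miss, evict 1, frames {8,4,2}
At position 5, page 1 is evicted.

1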